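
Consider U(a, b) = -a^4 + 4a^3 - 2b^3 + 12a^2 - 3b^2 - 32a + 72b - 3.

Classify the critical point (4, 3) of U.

local maximum

The mixed partial ∂²U/∂a∂b is 0, so the Hessian at any point is diag(U_aa, U_bb) = diag(12(-a^2 + 2a + 2), -6(2b + 1)).
At (4, 3): H = diag(-72, -42).
Both eigenvalues are negative, so H is negative definite: a local maximum.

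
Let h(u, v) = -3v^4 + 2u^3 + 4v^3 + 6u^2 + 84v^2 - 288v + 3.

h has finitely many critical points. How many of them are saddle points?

3

h separates as a function of u plus a function of v, so ∇h=0 decouples.
∂h/∂u = 6u(u + 2) = 0 at u ∈ {-2, 0}; ∂h/∂v = -12(v - 3)(v - 2)(v + 4) = 0 at v ∈ {-4, 2, 3}.
The Hessian is diagonal: diag(h_uu, h_vv). Second derivatives: h_uu(-2)=-12, h_uu(0)=12; h_vv(-4)=-504, h_vv(2)=72, h_vv(3)=-84.
Saddle points occur where the two diagonal entries have opposite signs: (-2, 2), (0, -4), (0, 3). Count: 3.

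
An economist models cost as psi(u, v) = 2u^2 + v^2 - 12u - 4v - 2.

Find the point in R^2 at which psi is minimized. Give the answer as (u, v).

(3, 2)

psi(u,v) separates as P(u) + Q(v) − 2, so its minimum is min P + min Q − 2.
P'(u) = 4u - 12 vanishes at u ∈ {3}; Q'(v) = 2v - 4 vanishes at v ∈ {2}.
Local minima of P (where P''>0): P(3)=-18. Local minima of Q: Q(2)=-4.
So the global minimum of psi is P(3) + Q(2) − 2 = -18 − 4 − 2 = -24, attained at (3, 2).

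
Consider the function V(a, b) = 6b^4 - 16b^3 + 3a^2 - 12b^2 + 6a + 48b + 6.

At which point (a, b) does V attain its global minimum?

V(a,b) separates as P(a) + Q(b) + 6, so its minimum is min P + min Q + 6.
P'(a) = 6a + 6 vanishes at a ∈ {-1}; Q'(b) = 24(b - 2)(b - 1)(b + 1) vanishes at b ∈ {-1, 1, 2}.
Local minima of P (where P''>0): P(-1)=-3. Local minima of Q: Q(-1)=-38, Q(2)=16.
So the global minimum of V is P(-1) + Q(-1) + 6 = -3 − 38 + 6 = -35, attained at (-1, -1).

(-1, -1)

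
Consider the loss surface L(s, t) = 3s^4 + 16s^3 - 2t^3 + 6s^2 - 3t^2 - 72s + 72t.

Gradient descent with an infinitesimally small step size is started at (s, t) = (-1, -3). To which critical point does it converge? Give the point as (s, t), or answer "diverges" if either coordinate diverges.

L is separable, so gradient descent decouples: s follows -∂L/∂s, t follows -∂L/∂t.
∂L/∂s = 12(s - 1)(s + 2)(s + 3); at s=-1 this is -48, so s increases.
∂L/∂t = -6(t - 3)(t + 4); at t=-3 this is 36, so t decreases.
s converges to its nearest critical value 1 (a local min of the s-part); t converges to -4. The iterate converges to (1, -4).

(1, -4)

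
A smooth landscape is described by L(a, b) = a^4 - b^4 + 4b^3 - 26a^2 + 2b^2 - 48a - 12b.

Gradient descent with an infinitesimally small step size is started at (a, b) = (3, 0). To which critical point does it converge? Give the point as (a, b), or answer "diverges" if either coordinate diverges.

(4, 1)

L is separable, so gradient descent decouples: a follows -∂L/∂a, b follows -∂L/∂b.
∂L/∂a = 4(a - 4)(a + 1)(a + 3); at a=3 this is -96, so a increases.
∂L/∂b = -4(b - 3)(b - 1)(b + 1); at b=0 this is -12, so b increases.
a converges to its nearest critical value 4 (a local min of the a-part); b converges to 1. The iterate converges to (4, 1).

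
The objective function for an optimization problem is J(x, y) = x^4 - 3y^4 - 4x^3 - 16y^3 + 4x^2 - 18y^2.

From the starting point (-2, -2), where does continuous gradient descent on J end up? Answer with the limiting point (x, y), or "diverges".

J is separable, so gradient descent decouples: x follows -∂J/∂x, y follows -∂J/∂y.
∂J/∂x = 4x(x - 2)(x - 1); at x=-2 this is -96, so x increases.
∂J/∂y = -12y(y + 1)(y + 3); at y=-2 this is -24, so y increases.
x converges to its nearest critical value 0 (a local min of the x-part); y converges to -1. The iterate converges to (0, -1).

(0, -1)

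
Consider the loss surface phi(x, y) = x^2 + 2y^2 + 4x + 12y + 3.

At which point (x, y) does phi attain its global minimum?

phi(x,y) separates as P(x) + Q(y) + 3, so its minimum is min P + min Q + 3.
P'(x) = 2x + 4 vanishes at x ∈ {-2}; Q'(y) = 4y + 12 vanishes at y ∈ {-3}.
Local minima of P (where P''>0): P(-2)=-4. Local minima of Q: Q(-3)=-18.
So the global minimum of phi is P(-2) + Q(-3) + 3 = -4 − 18 + 3 = -19, attained at (-2, -3).

(-2, -3)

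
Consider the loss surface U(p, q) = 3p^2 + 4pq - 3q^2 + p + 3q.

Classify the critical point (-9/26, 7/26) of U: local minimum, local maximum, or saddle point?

saddle point

The Hessian of U is constant: H = [[6, 4], [4, -6]].
det(H) = 6·(-6) − 4² = -52.
Since det(H) < 0, H is indefinite and the critical point is a saddle point.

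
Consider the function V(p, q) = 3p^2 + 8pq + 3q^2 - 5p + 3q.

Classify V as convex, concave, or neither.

V is quadratic, so its Hessian is the constant matrix H = [[6, 8], [8, 6]].
det(H) = -28, tr(H) = 12.
det(H) < 0, so H is indefinite: neither convex nor concave.

neither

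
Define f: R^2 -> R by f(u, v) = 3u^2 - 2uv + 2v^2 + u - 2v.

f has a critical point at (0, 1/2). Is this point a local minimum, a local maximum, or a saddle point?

local minimum

The Hessian of f is constant: H = [[6, -2], [-2, 4]].
det(H) = 6·4 − (-2)² = 20.
det(H) > 0 and tr(H) = 10 > 0, so H is positive definite and the point is a local minimum.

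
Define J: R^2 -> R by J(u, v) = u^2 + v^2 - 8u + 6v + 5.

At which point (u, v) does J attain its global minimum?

(4, -3)

J(u,v) separates as P(u) + Q(v) + 5, so its minimum is min P + min Q + 5.
P'(u) = 2u - 8 vanishes at u ∈ {4}; Q'(v) = 2v + 6 vanishes at v ∈ {-3}.
Local minima of P (where P''>0): P(4)=-16. Local minima of Q: Q(-3)=-9.
So the global minimum of J is P(4) + Q(-3) + 5 = -16 − 9 + 5 = -20, attained at (4, -3).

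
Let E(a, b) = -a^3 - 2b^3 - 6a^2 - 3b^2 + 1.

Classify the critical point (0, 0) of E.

local maximum

The mixed partial ∂²E/∂a∂b is 0, so the Hessian at any point is diag(E_aa, E_bb) = diag(-6(a + 2), -6(2b + 1)).
At (0, 0): H = diag(-12, -6).
Both eigenvalues are negative, so H is negative definite: a local maximum.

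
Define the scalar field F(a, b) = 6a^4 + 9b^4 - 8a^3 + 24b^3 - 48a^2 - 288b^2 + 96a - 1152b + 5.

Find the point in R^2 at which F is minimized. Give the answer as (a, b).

(-2, 4)

F(a,b) separates as P(a) + Q(b) + 5, so its minimum is min P + min Q + 5.
P'(a) = 24(a - 2)(a - 1)(a + 2) vanishes at a ∈ {-2, 1, 2}; Q'(b) = 36(b - 4)(b + 2)(b + 4) vanishes at b ∈ {-4, -2, 4}.
Local minima of P (where P''>0): P(-2)=-224, P(2)=32. Local minima of Q: Q(-4)=768, Q(4)=-5376.
So the global minimum of F is P(-2) + Q(4) + 5 = -224 − 5376 + 5 = -5595, attained at (-2, 4).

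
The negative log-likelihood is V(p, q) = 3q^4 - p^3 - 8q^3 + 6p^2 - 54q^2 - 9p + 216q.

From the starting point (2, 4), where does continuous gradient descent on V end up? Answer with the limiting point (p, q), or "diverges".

V is separable, so gradient descent decouples: p follows -∂V/∂p, q follows -∂V/∂q.
∂V/∂p = -3(p - 3)(p - 1); at p=2 this is 3, so p decreases.
∂V/∂q = 12(q - 3)(q - 2)(q + 3); at q=4 this is 168, so q decreases.
p converges to its nearest critical value 1 (a local min of the p-part); q converges to 3. The iterate converges to (1, 3).

(1, 3)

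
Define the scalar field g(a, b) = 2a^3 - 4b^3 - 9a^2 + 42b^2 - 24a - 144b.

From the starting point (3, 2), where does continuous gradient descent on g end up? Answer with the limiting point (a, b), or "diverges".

g is separable, so gradient descent decouples: a follows -∂g/∂a, b follows -∂g/∂b.
∂g/∂a = 6(a - 4)(a + 1); at a=3 this is -24, so a increases.
∂g/∂b = -12(b - 4)(b - 3); at b=2 this is -24, so b increases.
a converges to its nearest critical value 4 (a local min of the a-part); b converges to 3. The iterate converges to (4, 3).

(4, 3)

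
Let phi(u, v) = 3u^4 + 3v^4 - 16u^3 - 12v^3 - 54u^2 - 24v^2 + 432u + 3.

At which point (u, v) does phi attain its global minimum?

phi(u,v) separates as P(u) + Q(v) + 3, so its minimum is min P + min Q + 3.
P'(u) = 12(u - 4)(u - 3)(u + 3) vanishes at u ∈ {-3, 3, 4}; Q'(v) = 12v(v - 4)(v + 1) vanishes at v ∈ {-1, 0, 4}.
Local minima of P (where P''>0): P(-3)=-1107, P(4)=608. Local minima of Q: Q(-1)=-9, Q(4)=-384.
So the global minimum of phi is P(-3) + Q(4) + 3 = -1107 − 384 + 3 = -1488, attained at (-3, 4).

(-3, 4)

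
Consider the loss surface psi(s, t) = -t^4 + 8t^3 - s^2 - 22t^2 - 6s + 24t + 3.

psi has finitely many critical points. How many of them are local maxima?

psi separates as a function of s plus a function of t, so ∇psi=0 decouples.
∂psi/∂s = -2(s + 3) = 0 at s ∈ {-3}; ∂psi/∂t = -4(t - 3)(t - 2)(t - 1) = 0 at t ∈ {1, 2, 3}.
The Hessian is diagonal: diag(psi_ss, psi_tt). Second derivatives: psi_ss(-3)=-2; psi_tt(1)=-8, psi_tt(2)=4, psi_tt(3)=-8.
Local maxima occur where both diagonal entries negative: (-3, 1), (-3, 3). Count: 2.

2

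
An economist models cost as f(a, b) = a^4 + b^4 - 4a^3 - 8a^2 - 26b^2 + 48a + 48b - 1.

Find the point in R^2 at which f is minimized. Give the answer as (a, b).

(-2, -4)

f(a,b) separates as P(a) + Q(b) − 1, so its minimum is min P + min Q − 1.
P'(a) = 4(a - 3)(a - 2)(a + 2) vanishes at a ∈ {-2, 2, 3}; Q'(b) = 4(b - 3)(b - 1)(b + 4) vanishes at b ∈ {-4, 1, 3}.
Local minima of P (where P''>0): P(-2)=-80, P(3)=45. Local minima of Q: Q(-4)=-352, Q(3)=-9.
So the global minimum of f is P(-2) + Q(-4) − 1 = -80 − 352 − 1 = -433, attained at (-2, -4).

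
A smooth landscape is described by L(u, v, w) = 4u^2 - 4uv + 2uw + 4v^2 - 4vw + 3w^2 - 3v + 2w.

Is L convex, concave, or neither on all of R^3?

convex

L is quadratic, so its Hessian is the constant matrix H = [[8, -4, 2], [-4, 8, -4], [2, -4, 6]].
Leading principal minors: 8, 48, 192.
All positive ⇒ H ≻ 0 ⇒ convex.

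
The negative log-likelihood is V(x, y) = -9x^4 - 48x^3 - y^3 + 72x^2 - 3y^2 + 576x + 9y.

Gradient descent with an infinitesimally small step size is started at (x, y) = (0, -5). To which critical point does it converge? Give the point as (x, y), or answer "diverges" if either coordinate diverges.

(-2, -3)

V is separable, so gradient descent decouples: x follows -∂V/∂x, y follows -∂V/∂y.
∂V/∂x = -36(x - 2)(x + 2)(x + 4); at x=0 this is 576, so x decreases.
∂V/∂y = -3(y - 1)(y + 3); at y=-5 this is -36, so y increases.
x converges to its nearest critical value -2 (a local min of the x-part); y converges to -3. The iterate converges to (-2, -3).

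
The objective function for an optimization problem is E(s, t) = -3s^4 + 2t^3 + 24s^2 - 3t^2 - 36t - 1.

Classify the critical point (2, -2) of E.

The mixed partial ∂²E/∂s∂t is 0, so the Hessian at any point is diag(E_ss, E_tt) = diag(12(-3s^2 + 4), 6(2t - 1)).
At (2, -2): H = diag(-96, -30).
Both eigenvalues are negative, so H is negative definite: a local maximum.

local maximum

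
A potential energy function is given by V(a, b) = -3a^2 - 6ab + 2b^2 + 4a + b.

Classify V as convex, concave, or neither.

neither

V is quadratic, so its Hessian is the constant matrix H = [[-6, -6], [-6, 4]].
det(H) = -60, tr(H) = -2.
det(H) < 0, so H is indefinite: neither convex nor concave.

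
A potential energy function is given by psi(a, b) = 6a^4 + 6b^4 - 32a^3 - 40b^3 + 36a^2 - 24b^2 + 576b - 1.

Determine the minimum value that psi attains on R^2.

-887

psi(a,b) separates as P(a) + Q(b) − 1, so its minimum is min P + min Q − 1.
P'(a) = 24a(a - 3)(a - 1) vanishes at a ∈ {0, 1, 3}; Q'(b) = 24(b - 4)(b - 3)(b + 2) vanishes at b ∈ {-2, 3, 4}.
Local minima of P (where P''>0): P(0)=0, P(3)=-54. Local minima of Q: Q(-2)=-832, Q(4)=896.
So the global minimum of psi is P(3) + Q(-2) − 1 = -54 − 832 − 1 = -887, attained at (3, -2).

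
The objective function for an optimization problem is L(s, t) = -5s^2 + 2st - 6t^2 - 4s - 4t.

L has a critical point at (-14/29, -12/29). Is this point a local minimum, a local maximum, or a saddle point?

local maximum

The Hessian of L is constant: H = [[-10, 2], [2, -12]].
det(H) = (-10)·(-12) − 2² = 116.
det(H) > 0 and tr(H) = -22 < 0, so H is negative definite and the point is a local maximum.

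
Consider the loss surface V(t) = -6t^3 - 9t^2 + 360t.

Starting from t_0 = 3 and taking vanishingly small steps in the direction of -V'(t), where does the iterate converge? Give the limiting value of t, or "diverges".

-5

V'(t) = -18(t - 4)(t + 5), so V'(3) = 144.
Gradient descent moves in the -V' direction, i.e. t is decreasing.
The nearest critical point in that direction is t = -5, where V'' = 162 > 0 (a local minimum). The iterate converges there.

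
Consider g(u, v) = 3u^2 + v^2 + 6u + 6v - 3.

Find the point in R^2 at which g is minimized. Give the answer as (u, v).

(-1, -3)

g(u,v) separates as P(u) + Q(v) − 3, so its minimum is min P + min Q − 3.
P'(u) = 6u + 6 vanishes at u ∈ {-1}; Q'(v) = 2v + 6 vanishes at v ∈ {-3}.
Local minima of P (where P''>0): P(-1)=-3. Local minima of Q: Q(-3)=-9.
So the global minimum of g is P(-1) + Q(-3) − 3 = -3 − 9 − 3 = -15, attained at (-1, -3).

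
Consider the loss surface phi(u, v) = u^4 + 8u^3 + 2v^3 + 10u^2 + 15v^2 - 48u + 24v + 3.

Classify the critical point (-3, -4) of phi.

The mixed partial ∂²phi/∂u∂v is 0, so the Hessian at any point is diag(phi_uu, phi_vv) = diag(4(3u^2 + 12u + 5), 6(2v + 5)).
At (-3, -4): H = diag(-16, -18).
Both eigenvalues are negative, so H is negative definite: a local maximum.

local maximum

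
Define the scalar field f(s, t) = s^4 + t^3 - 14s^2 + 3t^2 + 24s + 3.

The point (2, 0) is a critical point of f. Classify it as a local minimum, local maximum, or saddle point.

local minimum

The mixed partial ∂²f/∂s∂t is 0, so the Hessian at any point is diag(f_ss, f_tt) = diag(4(3s^2 - 7), 6(t + 1)).
At (2, 0): H = diag(20, 6).
Both eigenvalues are positive, so H is positive definite: a local minimum.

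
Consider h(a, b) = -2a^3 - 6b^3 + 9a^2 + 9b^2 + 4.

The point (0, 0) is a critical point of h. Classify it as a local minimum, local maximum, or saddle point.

local minimum

The mixed partial ∂²h/∂a∂b is 0, so the Hessian at any point is diag(h_aa, h_bb) = diag(6(-2a + 3), 18(-2b + 1)).
At (0, 0): H = diag(18, 18).
Both eigenvalues are positive, so H is positive definite: a local minimum.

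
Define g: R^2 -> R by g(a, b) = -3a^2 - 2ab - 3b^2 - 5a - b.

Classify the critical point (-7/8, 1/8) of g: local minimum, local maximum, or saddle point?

local maximum

The Hessian of g is constant: H = [[-6, -2], [-2, -6]].
det(H) = (-6)·(-6) − (-2)² = 32.
det(H) > 0 and tr(H) = -12 < 0, so H is negative definite and the point is a local maximum.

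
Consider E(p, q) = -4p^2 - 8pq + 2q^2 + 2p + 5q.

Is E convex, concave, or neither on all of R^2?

E is quadratic, so its Hessian is the constant matrix H = [[-8, -8], [-8, 4]].
det(H) = -96, tr(H) = -4.
det(H) < 0, so H is indefinite: neither convex nor concave.

neither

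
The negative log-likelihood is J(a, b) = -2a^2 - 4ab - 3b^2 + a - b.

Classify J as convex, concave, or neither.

J is quadratic, so its Hessian is the constant matrix H = [[-4, -4], [-4, -6]].
det(H) = 8, tr(H) = -10.
det(H) > 0 and tr(H) < 0, so H is negative definite everywhere: concave.

concave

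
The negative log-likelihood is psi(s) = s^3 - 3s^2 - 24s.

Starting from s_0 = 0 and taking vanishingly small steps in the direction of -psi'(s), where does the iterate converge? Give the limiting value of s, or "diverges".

psi'(s) = 3(s - 4)(s + 2), so psi'(0) = -24.
Gradient descent moves in the -psi' direction, i.e. s is increasing.
The nearest critical point in that direction is s = 4, where psi'' = 18 > 0 (a local minimum). The iterate converges there.

4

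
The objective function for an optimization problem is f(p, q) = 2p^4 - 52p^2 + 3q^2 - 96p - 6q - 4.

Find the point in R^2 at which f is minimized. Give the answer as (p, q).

f(p,q) separates as A(p) + B(q) − 4, so its minimum is min A + min B − 4.
A'(p) = 8(p - 4)(p + 1)(p + 3) vanishes at p ∈ {-3, -1, 4}; B'(q) = 6q - 6 vanishes at q ∈ {1}.
Local minima of A (where A''>0): A(-3)=-18, A(4)=-704. Local minima of B: B(1)=-3.
So the global minimum of f is A(4) + B(1) − 4 = -704 − 3 − 4 = -711, attained at (4, 1).

(4, 1)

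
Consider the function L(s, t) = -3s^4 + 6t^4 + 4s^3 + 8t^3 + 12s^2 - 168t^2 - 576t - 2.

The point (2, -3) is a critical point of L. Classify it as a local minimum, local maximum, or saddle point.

The mixed partial ∂²L/∂s∂t is 0, so the Hessian at any point is diag(L_ss, L_tt) = diag(12(-3s^2 + 2s + 2), 24(3t^2 + 2t - 14)).
At (2, -3): H = diag(-72, 168).
The eigenvalues have opposite signs, so H is indefinite: a saddle point.

saddle point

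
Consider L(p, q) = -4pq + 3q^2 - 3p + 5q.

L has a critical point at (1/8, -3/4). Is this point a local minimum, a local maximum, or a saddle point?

saddle point

The Hessian of L is constant: H = [[0, -4], [-4, 6]].
det(H) = 0·6 − (-4)² = -16.
Since det(H) < 0, H is indefinite and the critical point is a saddle point.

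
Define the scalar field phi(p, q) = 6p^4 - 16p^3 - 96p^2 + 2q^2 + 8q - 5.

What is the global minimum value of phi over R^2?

-1037

phi(p,q) separates as A(p) + B(q) − 5, so its minimum is min A + min B − 5.
A'(p) = 24p(p - 4)(p + 2) vanishes at p ∈ {-2, 0, 4}; B'(q) = 4q + 8 vanishes at q ∈ {-2}.
Local minima of A (where A''>0): A(-2)=-160, A(4)=-1024. Local minima of B: B(-2)=-8.
So the global minimum of phi is A(4) + B(-2) − 5 = -1024 − 8 − 5 = -1037, attained at (4, -2).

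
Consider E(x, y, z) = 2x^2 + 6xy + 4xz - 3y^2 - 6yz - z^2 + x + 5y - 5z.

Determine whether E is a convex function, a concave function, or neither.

E is quadratic, so its Hessian is the constant matrix H = [[4, 6, 4], [6, -6, -6], [4, -6, -2]].
Leading principal minors: 4, -60, -216.
Neither pattern holds ⇒ H is indefinite ⇒ neither convex nor concave.

neither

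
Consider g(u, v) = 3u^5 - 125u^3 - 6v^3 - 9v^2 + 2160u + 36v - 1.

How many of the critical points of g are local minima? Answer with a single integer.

g separates as a function of u plus a function of v, so ∇g=0 decouples.
∂g/∂u = 15(u - 4)(u - 3)(u + 3)(u + 4) = 0 at u ∈ {-4, -3, 3, 4}; ∂g/∂v = -18(v - 1)(v + 2) = 0 at v ∈ {-2, 1}.
The Hessian is diagonal: diag(g_uu, g_vv). Second derivatives: g_uu(-4)=-840, g_uu(-3)=630, g_uu(3)=-630, g_uu(4)=840; g_vv(-2)=54, g_vv(1)=-54.
Local minima occur where both diagonal entries positive: (-3, -2), (4, -2). Count: 2.

2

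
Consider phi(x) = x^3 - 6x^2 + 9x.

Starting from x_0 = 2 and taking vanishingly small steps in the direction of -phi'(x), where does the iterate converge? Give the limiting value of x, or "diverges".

phi'(x) = 3(x - 3)(x - 1), so phi'(2) = -3.
Gradient descent moves in the -phi' direction, i.e. x is increasing.
The nearest critical point in that direction is x = 3, where phi'' = 6 > 0 (a local minimum). The iterate converges there.

3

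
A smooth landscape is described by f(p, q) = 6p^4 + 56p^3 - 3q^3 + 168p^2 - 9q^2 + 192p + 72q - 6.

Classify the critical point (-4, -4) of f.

local minimum

The mixed partial ∂²f/∂p∂q is 0, so the Hessian at any point is diag(f_pp, f_qq) = diag(24(3p^2 + 14p + 14), -18(q + 1)).
At (-4, -4): H = diag(144, 54).
Both eigenvalues are positive, so H is positive definite: a local minimum.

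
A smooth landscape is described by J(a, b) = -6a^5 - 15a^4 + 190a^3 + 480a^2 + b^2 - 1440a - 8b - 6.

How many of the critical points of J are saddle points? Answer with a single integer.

J separates as a function of a plus a function of b, so ∇J=0 decouples.
∂J/∂a = -30(a - 4)(a - 1)(a + 3)(a + 4) = 0 at a ∈ {-4, -3, 1, 4}; ∂J/∂b = 2(b - 4) = 0 at b ∈ {4}.
The Hessian is diagonal: diag(J_aa, J_bb). Second derivatives: J_aa(-4)=1200, J_aa(-3)=-840, J_aa(1)=1800, J_aa(4)=-5040; J_bb(4)=2.
Saddle points occur where the two diagonal entries have opposite signs: (-3, 4), (4, 4). Count: 2.

2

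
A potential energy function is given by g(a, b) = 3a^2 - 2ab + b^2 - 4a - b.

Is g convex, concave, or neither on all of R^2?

g is quadratic, so its Hessian is the constant matrix H = [[6, -2], [-2, 2]].
det(H) = 8, tr(H) = 8.
det(H) > 0 and tr(H) > 0, so H is positive definite everywhere: convex.

convex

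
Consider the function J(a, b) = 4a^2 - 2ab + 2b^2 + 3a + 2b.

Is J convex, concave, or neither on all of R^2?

convex

J is quadratic, so its Hessian is the constant matrix H = [[8, -2], [-2, 4]].
det(H) = 28, tr(H) = 12.
det(H) > 0 and tr(H) > 0, so H is positive definite everywhere: convex.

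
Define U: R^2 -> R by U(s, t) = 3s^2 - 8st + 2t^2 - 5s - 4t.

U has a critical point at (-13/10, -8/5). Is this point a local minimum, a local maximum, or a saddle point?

saddle point

The Hessian of U is constant: H = [[6, -8], [-8, 4]].
det(H) = 6·4 − (-8)² = -40.
Since det(H) < 0, H is indefinite and the critical point is a saddle point.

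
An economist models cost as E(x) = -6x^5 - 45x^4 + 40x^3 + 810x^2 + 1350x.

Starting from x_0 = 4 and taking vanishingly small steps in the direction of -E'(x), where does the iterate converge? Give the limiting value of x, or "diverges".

E'(x) = -30(x - 3)(x + 1)(x + 3)(x + 5), so E'(4) = -9450.
Gradient descent moves in the -E' direction, i.e. x is increasing.
There is no critical point above x=4, and E' keeps the same sign, so the iterate runs off to +∞.

diverges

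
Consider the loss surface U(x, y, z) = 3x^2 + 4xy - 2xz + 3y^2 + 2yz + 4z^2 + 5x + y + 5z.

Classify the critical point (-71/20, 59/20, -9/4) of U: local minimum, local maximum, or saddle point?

local minimum

The Hessian is constant: H = [[6, 4, -2], [4, 6, 2], [-2, 2, 8]].
Leading principal minors: Δ₁ = 6, Δ₂ = 20, Δ₃ = 80.
All leading minors are positive, so H is positive definite: a local minimum.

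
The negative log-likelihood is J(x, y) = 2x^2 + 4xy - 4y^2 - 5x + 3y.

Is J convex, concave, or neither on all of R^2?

J is quadratic, so its Hessian is the constant matrix H = [[4, 4], [4, -8]].
det(H) = -48, tr(H) = -4.
det(H) < 0, so H is indefinite: neither convex nor concave.

neither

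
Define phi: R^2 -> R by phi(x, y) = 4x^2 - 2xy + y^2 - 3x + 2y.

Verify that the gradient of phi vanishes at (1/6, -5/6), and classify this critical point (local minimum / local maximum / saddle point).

∇phi = (8x - 2y - 3, -2x + 2y + 2); substituting (1/6, -5/6) gives ∇phi = (0, 0), so (1/6, -5/6) is indeed a critical point.
The Hessian of phi is constant: H = [[8, -2], [-2, 2]].
det(H) = 8·2 − (-2)² = 12.
det(H) > 0 and tr(H) = 10 > 0, so H is positive definite and the point is a local minimum.

local minimum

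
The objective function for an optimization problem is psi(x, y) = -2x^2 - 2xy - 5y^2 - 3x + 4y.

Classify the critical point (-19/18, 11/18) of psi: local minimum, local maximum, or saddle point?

The Hessian of psi is constant: H = [[-4, -2], [-2, -10]].
det(H) = (-4)·(-10) − (-2)² = 36.
det(H) > 0 and tr(H) = -14 < 0, so H is negative definite and the point is a local maximum.

local maximum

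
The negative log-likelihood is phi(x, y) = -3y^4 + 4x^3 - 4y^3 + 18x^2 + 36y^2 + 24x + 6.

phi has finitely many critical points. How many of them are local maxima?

phi separates as a function of x plus a function of y, so ∇phi=0 decouples.
∂phi/∂x = 12(x + 1)(x + 2) = 0 at x ∈ {-2, -1}; ∂phi/∂y = -12y(y - 2)(y + 3) = 0 at y ∈ {-3, 0, 2}.
The Hessian is diagonal: diag(phi_xx, phi_yy). Second derivatives: phi_xx(-2)=-12, phi_xx(-1)=12; phi_yy(-3)=-180, phi_yy(0)=72, phi_yy(2)=-120.
Local maxima occur where both diagonal entries negative: (-2, -3), (-2, 2). Count: 2.

2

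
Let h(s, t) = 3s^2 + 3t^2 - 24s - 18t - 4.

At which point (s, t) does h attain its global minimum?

(4, 3)

h(s,t) separates as P(s) + Q(t) − 4, so its minimum is min P + min Q − 4.
P'(s) = 6s - 24 vanishes at s ∈ {4}; Q'(t) = 6(t - 3) vanishes at t ∈ {3}.
Local minima of P (where P''>0): P(4)=-48. Local minima of Q: Q(3)=-27.
So the global minimum of h is P(4) + Q(3) − 4 = -48 − 27 − 4 = -79, attained at (4, 3).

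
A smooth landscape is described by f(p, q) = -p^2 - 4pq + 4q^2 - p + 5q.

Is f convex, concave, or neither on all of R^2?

f is quadratic, so its Hessian is the constant matrix H = [[-2, -4], [-4, 8]].
det(H) = -32, tr(H) = 6.
det(H) < 0, so H is indefinite: neither convex nor concave.

neither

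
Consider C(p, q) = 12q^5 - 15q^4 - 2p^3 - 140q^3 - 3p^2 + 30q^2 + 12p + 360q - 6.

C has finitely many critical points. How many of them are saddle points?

C separates as a function of p plus a function of q, so ∇C=0 decouples.
∂C/∂p = -6(p - 1)(p + 2) = 0 at p ∈ {-2, 1}; ∂C/∂q = 60(q - 3)(q - 1)(q + 1)(q + 2) = 0 at q ∈ {-2, -1, 1, 3}.
The Hessian is diagonal: diag(C_pp, C_qq). Second derivatives: C_pp(-2)=18, C_pp(1)=-18; C_qq(-2)=-900, C_qq(-1)=480, C_qq(1)=-720, C_qq(3)=2400.
Saddle points occur where the two diagonal entries have opposite signs: (-2, -2), (-2, 1), (1, -1), (1, 3). Count: 4.

4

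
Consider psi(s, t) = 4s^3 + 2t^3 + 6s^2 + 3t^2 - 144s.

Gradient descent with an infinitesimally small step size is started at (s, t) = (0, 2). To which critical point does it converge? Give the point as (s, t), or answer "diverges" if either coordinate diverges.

psi is separable, so gradient descent decouples: s follows -∂psi/∂s, t follows -∂psi/∂t.
∂psi/∂s = 12(s - 3)(s + 4); at s=0 this is -144, so s increases.
∂psi/∂t = 6t(t + 1); at t=2 this is 36, so t decreases.
s converges to its nearest critical value 3 (a local min of the s-part); t converges to 0. The iterate converges to (3, 0).

(3, 0)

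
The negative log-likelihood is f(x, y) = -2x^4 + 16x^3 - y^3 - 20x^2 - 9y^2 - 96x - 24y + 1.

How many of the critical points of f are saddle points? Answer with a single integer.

f separates as a function of x plus a function of y, so ∇f=0 decouples.
∂f/∂x = -8(x - 4)(x - 3)(x + 1) = 0 at x ∈ {-1, 3, 4}; ∂f/∂y = -3(y + 2)(y + 4) = 0 at y ∈ {-4, -2}.
The Hessian is diagonal: diag(f_xx, f_yy). Second derivatives: f_xx(-1)=-160, f_xx(3)=32, f_xx(4)=-40; f_yy(-4)=6, f_yy(-2)=-6.
Saddle points occur where the two diagonal entries have opposite signs: (-1, -4), (3, -2), (4, -4). Count: 3.

3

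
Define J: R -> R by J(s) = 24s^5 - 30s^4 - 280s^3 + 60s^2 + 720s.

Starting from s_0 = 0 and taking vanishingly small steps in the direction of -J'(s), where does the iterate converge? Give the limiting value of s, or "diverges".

J'(s) = 120(s - 3)(s - 1)(s + 1)(s + 2), so J'(0) = 720.
Gradient descent moves in the -J' direction, i.e. s is decreasing.
The nearest critical point in that direction is s = -1, where J'' = 960 > 0 (a local minimum). The iterate converges there.

-1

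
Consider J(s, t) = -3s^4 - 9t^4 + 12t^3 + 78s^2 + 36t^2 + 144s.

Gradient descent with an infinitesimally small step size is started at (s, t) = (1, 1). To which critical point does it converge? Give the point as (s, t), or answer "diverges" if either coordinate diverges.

(-1, 0)

J is separable, so gradient descent decouples: s follows -∂J/∂s, t follows -∂J/∂t.
∂J/∂s = -12(s - 4)(s + 1)(s + 3); at s=1 this is 288, so s decreases.
∂J/∂t = -36t(t - 2)(t + 1); at t=1 this is 72, so t decreases.
s converges to its nearest critical value -1 (a local min of the s-part); t converges to 0. The iterate converges to (-1, 0).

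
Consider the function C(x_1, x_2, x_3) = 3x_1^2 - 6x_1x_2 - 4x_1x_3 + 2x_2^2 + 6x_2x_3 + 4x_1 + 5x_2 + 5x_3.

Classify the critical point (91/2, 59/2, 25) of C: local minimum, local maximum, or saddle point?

saddle point

The Hessian is constant: H = [[6, -6, -4], [-6, 4, 6], [-4, 6, 0]].
Leading principal minors: Δ₁ = 6, Δ₂ = -12, Δ₃ = 8.
The minors fit neither the all-positive nor the alternating-sign pattern, so H is indefinite: a saddle point.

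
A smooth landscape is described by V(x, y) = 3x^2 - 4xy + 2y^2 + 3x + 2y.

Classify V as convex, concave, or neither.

convex

V is quadratic, so its Hessian is the constant matrix H = [[6, -4], [-4, 4]].
det(H) = 8, tr(H) = 10.
det(H) > 0 and tr(H) > 0, so H is positive definite everywhere: convex.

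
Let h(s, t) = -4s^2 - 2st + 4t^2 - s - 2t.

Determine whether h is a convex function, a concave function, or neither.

h is quadratic, so its Hessian is the constant matrix H = [[-8, -2], [-2, 8]].
det(H) = -68, tr(H) = 0.
det(H) < 0, so H is indefinite: neither convex nor concave.

neither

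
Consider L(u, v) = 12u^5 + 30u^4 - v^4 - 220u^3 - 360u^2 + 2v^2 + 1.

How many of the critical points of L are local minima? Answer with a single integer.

L separates as a function of u plus a function of v, so ∇L=0 decouples.
∂L/∂u = 60u(u - 3)(u + 1)(u + 4) = 0 at u ∈ {-4, -1, 0, 3}; ∂L/∂v = -4v(v - 1)(v + 1) = 0 at v ∈ {-1, 0, 1}.
The Hessian is diagonal: diag(L_uu, L_vv). Second derivatives: L_uu(-4)=-5040, L_uu(-1)=720, L_uu(0)=-720, L_uu(3)=5040; L_vv(-1)=-8, L_vv(0)=4, L_vv(1)=-8.
Local minima occur where both diagonal entries positive: (-1, 0), (3, 0). Count: 2.

2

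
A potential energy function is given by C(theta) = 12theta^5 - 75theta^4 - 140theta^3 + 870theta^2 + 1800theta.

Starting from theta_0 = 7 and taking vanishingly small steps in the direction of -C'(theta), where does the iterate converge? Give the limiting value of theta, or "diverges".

5

C'(theta) = 60(theta - 5)(theta - 3)(theta + 1)(theta + 2), so C'(7) = 34560.
Gradient descent moves in the -C' direction, i.e. theta is decreasing.
The nearest critical point in that direction is theta = 5, where C'' = 5040 > 0 (a local minimum). The iterate converges there.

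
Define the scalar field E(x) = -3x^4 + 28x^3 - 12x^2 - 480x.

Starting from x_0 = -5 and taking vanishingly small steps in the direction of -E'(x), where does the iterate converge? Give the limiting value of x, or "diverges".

diverges

E'(x) = -12(x - 5)(x - 4)(x + 2), so E'(-5) = 3240.
Gradient descent moves in the -E' direction, i.e. x is decreasing.
There is no critical point below x=-5, and E' keeps the same sign, so the iterate runs off to −∞.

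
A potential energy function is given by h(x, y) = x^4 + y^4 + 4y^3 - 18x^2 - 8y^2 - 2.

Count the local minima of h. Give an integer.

h separates as a function of x plus a function of y, so ∇h=0 decouples.
∂h/∂x = 4x(x - 3)(x + 3) = 0 at x ∈ {-3, 0, 3}; ∂h/∂y = 4y(y - 1)(y + 4) = 0 at y ∈ {-4, 0, 1}.
The Hessian is diagonal: diag(h_xx, h_yy). Second derivatives: h_xx(-3)=72, h_xx(0)=-36, h_xx(3)=72; h_yy(-4)=80, h_yy(0)=-16, h_yy(1)=20.
Local minima occur where both diagonal entries positive: (-3, -4), (-3, 1), (3, -4), (3, 1). Count: 4.

4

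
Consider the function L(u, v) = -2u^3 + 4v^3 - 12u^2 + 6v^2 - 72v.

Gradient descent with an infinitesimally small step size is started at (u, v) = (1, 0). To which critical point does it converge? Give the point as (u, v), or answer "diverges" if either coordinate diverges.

L is separable, so gradient descent decouples: u follows -∂L/∂u, v follows -∂L/∂v.
∂L/∂u = -6u(u + 4); at u=1 this is -30, so u increases.
∂L/∂v = 12(v - 2)(v + 3); at v=0 this is -72, so v increases.
The u-coordinate has no critical point in that direction and runs off to infinity.

diverges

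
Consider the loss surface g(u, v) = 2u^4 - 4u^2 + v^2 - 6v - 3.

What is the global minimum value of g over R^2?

-14

g(u,v) separates as P(u) + Q(v) − 3, so its minimum is min P + min Q − 3.
P'(u) = 8u(u - 1)(u + 1) vanishes at u ∈ {-1, 0, 1}; Q'(v) = 2v - 6 vanishes at v ∈ {3}.
Local minima of P (where P''>0): P(-1)=-2, P(1)=-2. Local minima of Q: Q(3)=-9.
So the global minimum of g is P(-1) + Q(3) − 3 = -2 − 9 − 3 = -14, attained at (-1, 3).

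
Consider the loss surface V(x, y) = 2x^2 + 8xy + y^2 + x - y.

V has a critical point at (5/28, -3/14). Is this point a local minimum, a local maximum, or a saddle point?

The Hessian of V is constant: H = [[4, 8], [8, 2]].
det(H) = 4·2 − 8² = -56.
Since det(H) < 0, H is indefinite and the critical point is a saddle point.

saddle point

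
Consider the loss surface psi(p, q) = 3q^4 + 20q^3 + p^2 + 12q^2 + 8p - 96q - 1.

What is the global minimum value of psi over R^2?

-78

psi(p,q) separates as A(p) + B(q) − 1, so its minimum is min A + min B − 1.
A'(p) = 2p + 8 vanishes at p ∈ {-4}; B'(q) = 12(q - 1)(q + 2)(q + 4) vanishes at q ∈ {-4, -2, 1}.
Local minima of A (where A''>0): A(-4)=-16. Local minima of B: B(-4)=64, B(1)=-61.
So the global minimum of psi is A(-4) + B(1) − 1 = -16 − 61 − 1 = -78, attained at (-4, 1).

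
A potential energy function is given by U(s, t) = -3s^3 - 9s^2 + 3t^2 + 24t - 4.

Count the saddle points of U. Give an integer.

1

U separates as a function of s plus a function of t, so ∇U=0 decouples.
∂U/∂s = -9s(s + 2) = 0 at s ∈ {-2, 0}; ∂U/∂t = 6(t + 4) = 0 at t ∈ {-4}.
The Hessian is diagonal: diag(U_ss, U_tt). Second derivatives: U_ss(-2)=18, U_ss(0)=-18; U_tt(-4)=6.
Saddle points occur where the two diagonal entries have opposite signs: (0, -4). Count: 1.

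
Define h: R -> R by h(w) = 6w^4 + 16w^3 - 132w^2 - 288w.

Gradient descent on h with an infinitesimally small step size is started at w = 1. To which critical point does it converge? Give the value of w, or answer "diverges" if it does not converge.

h'(w) = 24(w - 3)(w + 1)(w + 4), so h'(1) = -480.
Gradient descent moves in the -h' direction, i.e. w is increasing.
The nearest critical point in that direction is w = 3, where h'' = 672 > 0 (a local minimum). The iterate converges there.

3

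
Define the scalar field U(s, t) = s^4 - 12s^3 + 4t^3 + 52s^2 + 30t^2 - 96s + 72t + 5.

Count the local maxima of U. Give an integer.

1

U separates as a function of s plus a function of t, so ∇U=0 decouples.
∂U/∂s = 4(s - 4)(s - 3)(s - 2) = 0 at s ∈ {2, 3, 4}; ∂U/∂t = 12(t + 2)(t + 3) = 0 at t ∈ {-3, -2}.
The Hessian is diagonal: diag(U_ss, U_tt). Second derivatives: U_ss(2)=8, U_ss(3)=-4, U_ss(4)=8; U_tt(-3)=-12, U_tt(-2)=12.
Local maxima occur where both diagonal entries negative: (3, -3). Count: 1.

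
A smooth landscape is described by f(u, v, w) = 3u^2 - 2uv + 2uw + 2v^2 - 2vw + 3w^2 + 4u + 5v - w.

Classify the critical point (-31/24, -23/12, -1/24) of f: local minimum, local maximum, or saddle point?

The Hessian is constant: H = [[6, -2, 2], [-2, 4, -2], [2, -2, 6]].
Leading principal minors: Δ₁ = 6, Δ₂ = 20, Δ₃ = 96.
All leading minors are positive, so H is positive definite: a local minimum.

local minimum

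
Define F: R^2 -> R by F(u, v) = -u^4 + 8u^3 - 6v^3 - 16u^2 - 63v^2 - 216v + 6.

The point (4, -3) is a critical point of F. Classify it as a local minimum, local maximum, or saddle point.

local maximum

The mixed partial ∂²F/∂u∂v is 0, so the Hessian at any point is diag(F_uu, F_vv) = diag(4(-3u^2 + 12u - 8), -18(2v + 7)).
At (4, -3): H = diag(-32, -18).
Both eigenvalues are negative, so H is negative definite: a local maximum.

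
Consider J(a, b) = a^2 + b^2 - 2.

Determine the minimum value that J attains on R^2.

-2

J(a,b) separates as P(a) + Q(b) − 2, so its minimum is min P + min Q − 2.
P'(a) = 2a vanishes at a ∈ {0}; Q'(b) = 2b vanishes at b ∈ {0}.
Local minima of P (where P''>0): P(0)=0. Local minima of Q: Q(0)=0.
So the global minimum of J is P(0) + Q(0) − 2 = 0 + 0 − 2 = -2, attained at (0, 0).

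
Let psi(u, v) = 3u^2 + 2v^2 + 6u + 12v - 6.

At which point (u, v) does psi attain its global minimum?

(-1, -3)

psi(u,v) separates as P(u) + Q(v) − 6, so its minimum is min P + min Q − 6.
P'(u) = 6u + 6 vanishes at u ∈ {-1}; Q'(v) = 4v + 12 vanishes at v ∈ {-3}.
Local minima of P (where P''>0): P(-1)=-3. Local minima of Q: Q(-3)=-18.
So the global minimum of psi is P(-1) + Q(-3) − 6 = -3 − 18 − 6 = -27, attained at (-1, -3).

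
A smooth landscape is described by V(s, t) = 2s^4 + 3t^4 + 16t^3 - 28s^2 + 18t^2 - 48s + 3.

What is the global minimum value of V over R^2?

-258

V(s,t) separates as P(s) + Q(t) + 3, so its minimum is min P + min Q + 3.
P'(s) = 8(s - 3)(s + 1)(s + 2) vanishes at s ∈ {-2, -1, 3}; Q'(t) = 12t(t + 1)(t + 3) vanishes at t ∈ {-3, -1, 0}.
Local minima of P (where P''>0): P(-2)=16, P(3)=-234. Local minima of Q: Q(-3)=-27, Q(0)=0.
So the global minimum of V is P(3) + Q(-3) + 3 = -234 − 27 + 3 = -258, attained at (3, -3).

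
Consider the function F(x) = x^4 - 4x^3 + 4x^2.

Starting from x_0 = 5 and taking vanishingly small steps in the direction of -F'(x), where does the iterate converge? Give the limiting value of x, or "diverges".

2

F'(x) = 4x(x - 2)(x - 1), so F'(5) = 240.
Gradient descent moves in the -F' direction, i.e. x is decreasing.
The nearest critical point in that direction is x = 2, where F'' = 8 > 0 (a local minimum). The iterate converges there.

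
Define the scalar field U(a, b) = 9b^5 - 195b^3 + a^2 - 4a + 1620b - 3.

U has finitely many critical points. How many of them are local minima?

U separates as a function of a plus a function of b, so ∇U=0 decouples.
∂U/∂a = 2(a - 2) = 0 at a ∈ {2}; ∂U/∂b = 45(b - 3)(b - 2)(b + 2)(b + 3) = 0 at b ∈ {-3, -2, 2, 3}.
The Hessian is diagonal: diag(U_aa, U_bb). Second derivatives: U_aa(2)=2; U_bb(-3)=-1350, U_bb(-2)=900, U_bb(2)=-900, U_bb(3)=1350.
Local minima occur where both diagonal entries positive: (2, -2), (2, 3). Count: 2.

2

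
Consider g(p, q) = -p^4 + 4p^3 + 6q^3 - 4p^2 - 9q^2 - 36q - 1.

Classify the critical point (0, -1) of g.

local maximum

The mixed partial ∂²g/∂p∂q is 0, so the Hessian at any point is diag(g_pp, g_qq) = diag(4(-3p^2 + 6p - 2), 18(2q - 1)).
At (0, -1): H = diag(-8, -54).
Both eigenvalues are negative, so H is negative definite: a local maximum.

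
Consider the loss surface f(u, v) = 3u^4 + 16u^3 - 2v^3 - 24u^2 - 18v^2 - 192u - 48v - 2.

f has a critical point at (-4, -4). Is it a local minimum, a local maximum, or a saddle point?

The mixed partial ∂²f/∂u∂v is 0, so the Hessian at any point is diag(f_uu, f_vv) = diag(12(3u^2 + 8u - 4), -12(v + 3)).
At (-4, -4): H = diag(144, 12).
Both eigenvalues are positive, so H is positive definite: a local minimum.

local minimum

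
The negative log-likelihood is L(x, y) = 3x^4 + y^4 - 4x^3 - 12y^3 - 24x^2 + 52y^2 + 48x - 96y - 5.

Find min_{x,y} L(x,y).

L(x,y) separates as P(x) + Q(y) − 5, so its minimum is min P + min Q − 5.
P'(x) = 12(x - 2)(x - 1)(x + 2) vanishes at x ∈ {-2, 1, 2}; Q'(y) = 4(y - 4)(y - 3)(y - 2) vanishes at y ∈ {2, 3, 4}.
Local minima of P (where P''>0): P(-2)=-112, P(2)=16. Local minima of Q: Q(2)=-64, Q(4)=-64.
So the global minimum of L is P(-2) + Q(2) − 5 = -112 − 64 − 5 = -181, attained at (-2, 2).

-181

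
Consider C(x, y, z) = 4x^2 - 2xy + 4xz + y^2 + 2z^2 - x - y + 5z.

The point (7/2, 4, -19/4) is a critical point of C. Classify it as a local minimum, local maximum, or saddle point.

The Hessian is constant: H = [[8, -2, 4], [-2, 2, 0], [4, 0, 4]].
Leading principal minors: Δ₁ = 8, Δ₂ = 12, Δ₃ = 16.
All leading minors are positive, so H is positive definite: a local minimum.

local minimum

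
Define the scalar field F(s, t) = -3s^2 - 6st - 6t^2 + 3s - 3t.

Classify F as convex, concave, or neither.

F is quadratic, so its Hessian is the constant matrix H = [[-6, -6], [-6, -12]].
det(H) = 36, tr(H) = -18.
det(H) > 0 and tr(H) < 0, so H is negative definite everywhere: concave.

concave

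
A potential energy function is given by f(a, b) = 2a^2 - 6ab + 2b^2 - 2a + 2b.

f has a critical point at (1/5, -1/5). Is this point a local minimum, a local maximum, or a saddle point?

The Hessian of f is constant: H = [[4, -6], [-6, 4]].
det(H) = 4·4 − (-6)² = -20.
Since det(H) < 0, H is indefinite and the critical point is a saddle point.

saddle point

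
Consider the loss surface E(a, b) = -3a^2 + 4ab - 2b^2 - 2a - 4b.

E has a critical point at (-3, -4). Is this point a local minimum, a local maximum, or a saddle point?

The Hessian of E is constant: H = [[-6, 4], [4, -4]].
det(H) = (-6)·(-4) − 4² = 8.
det(H) > 0 and tr(H) = -10 < 0, so H is negative definite and the point is a local maximum.

local maximum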